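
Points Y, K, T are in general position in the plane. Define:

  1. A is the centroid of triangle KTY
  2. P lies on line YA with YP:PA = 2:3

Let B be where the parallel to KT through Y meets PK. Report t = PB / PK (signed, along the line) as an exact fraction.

Assign Y = (0, 0), K = (1, 0), T = (0, 1) — the answer is frame-independent, so this choice is without loss of generality.
1. A is the centroid of triangle KTY ⇒ A = (1/3, 1/3)
2. P lies on line YA with YP:PA = 2:3 ⇒ P = (2/15, 2/15)
through Y parallel to KT: direction (-1, 1); meets PK at B = (-2/11, 2/11)
B = P + t·(K−P) with t = -4/11

t = -4/11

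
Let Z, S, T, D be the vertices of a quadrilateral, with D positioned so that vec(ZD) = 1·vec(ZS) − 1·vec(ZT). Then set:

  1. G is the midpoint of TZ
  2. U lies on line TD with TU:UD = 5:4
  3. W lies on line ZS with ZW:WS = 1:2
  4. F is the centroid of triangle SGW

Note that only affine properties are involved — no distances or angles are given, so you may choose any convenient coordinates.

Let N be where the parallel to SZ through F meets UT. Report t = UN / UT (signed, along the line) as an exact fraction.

Set Z = (0, 0), S = (1, 0), T = (0, 1), D = (1, -1); any affine frame gives the same invariant.
1. G is the midpoint of TZ ⇒ G = (0, 1/2)
2. U lies on line TD with TU:UD = 5:4 ⇒ U = (5/9, -1/9)
3. W lies on line ZS with ZW:WS = 1:2 ⇒ W = (1/3, 0)
4. F is the centroid of triangle SGW ⇒ F = (4/9, 1/6)
through F parallel to SZ: direction (-1, 0); meets UT at N = (5/12, 1/6)
N = U + t·(T−U) with t = 1/4

t = 1/4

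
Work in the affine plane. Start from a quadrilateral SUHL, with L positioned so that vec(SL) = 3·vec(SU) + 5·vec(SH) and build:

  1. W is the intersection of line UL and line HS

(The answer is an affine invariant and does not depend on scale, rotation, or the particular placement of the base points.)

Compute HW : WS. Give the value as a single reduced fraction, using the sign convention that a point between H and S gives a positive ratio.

Choose coordinates S = (0, 0), U = (1, 0), H = (0, 1), L = (3, 5).
1. W is the intersection of line UL and line HS ⇒ W = (0, -5/2)
W = H + t·(S−H) with t = 7/2, so HW:WS = t:(1−t) = 7/2:-5/2

HW:WS = -7/5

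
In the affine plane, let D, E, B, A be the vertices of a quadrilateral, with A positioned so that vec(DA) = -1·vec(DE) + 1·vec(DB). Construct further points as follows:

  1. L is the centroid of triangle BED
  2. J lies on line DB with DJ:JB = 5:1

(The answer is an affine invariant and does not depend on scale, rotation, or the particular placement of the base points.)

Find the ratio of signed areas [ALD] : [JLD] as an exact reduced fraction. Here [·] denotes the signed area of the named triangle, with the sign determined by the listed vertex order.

[ALD]:[JLD] = 12/5

Choose coordinates D = (0, 0), E = (1, 0), B = (0, 1), A = (-1, 1).
1. L is the centroid of triangle BED ⇒ L = (1/3, 1/3)
2. J lies on line DB with DJ:JB = 5:1 ⇒ J = (0, 5/6)
2·[ALD] = -2/3, 2·[JLD] = -5/18
[ALD]:[JLD] = -2/3:-5/18 = 12/5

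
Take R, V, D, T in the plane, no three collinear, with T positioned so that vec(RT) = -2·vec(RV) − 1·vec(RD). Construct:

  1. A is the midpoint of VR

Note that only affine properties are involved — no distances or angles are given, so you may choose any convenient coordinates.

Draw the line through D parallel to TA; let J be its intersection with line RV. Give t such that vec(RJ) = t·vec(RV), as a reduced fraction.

Work in coordinates with R = (0, 0), V = (1, 0), D = (0, 1), T = (-2, -1).
1. A is the midpoint of VR ⇒ A = (1/2, 0)
through D parallel to TA: direction (5/2, 1); meets RV at J = (-5/2, 0)
J = R + t·(V−R) with t = -5/2

t = -5/2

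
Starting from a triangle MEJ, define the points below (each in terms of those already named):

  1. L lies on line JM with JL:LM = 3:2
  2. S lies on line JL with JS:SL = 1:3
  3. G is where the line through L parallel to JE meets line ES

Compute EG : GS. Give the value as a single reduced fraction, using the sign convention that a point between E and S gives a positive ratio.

Set M = (0, 0), E = (1, 0), J = (0, 1); any affine frame gives the same invariant.
1. L lies on line JM with JL:LM = 3:2 ⇒ L = (0, 2/5)
2. S lies on line JL with JS:SL = 1:3 ⇒ S = (0, 17/20)
3. G is where the line through L parallel to JE meets line ES ⇒ G = (-3, 17/5)
G = E + t·(S−E) with t = 4, so EG:GS = t:(1−t) = 4:-3

EG:GS = -4/3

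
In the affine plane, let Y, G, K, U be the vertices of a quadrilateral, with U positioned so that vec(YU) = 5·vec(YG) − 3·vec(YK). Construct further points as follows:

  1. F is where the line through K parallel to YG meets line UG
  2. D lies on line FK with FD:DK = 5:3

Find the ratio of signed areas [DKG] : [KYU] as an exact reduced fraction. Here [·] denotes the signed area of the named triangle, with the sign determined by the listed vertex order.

[DKG]:[KYU] = -1/40

Work in coordinates with Y = (0, 0), G = (1, 0), K = (0, 1), U = (5, -3).
1. F is where the line through K parallel to YG meets line UG ⇒ F = (-1/3, 1)
2. D lies on line FK with FD:DK = 5:3 ⇒ D = (-1/8, 1)
2·[DKG] = -1/8, 2·[KYU] = 5
[DKG]:[KYU] = -1/8:5 = -1/40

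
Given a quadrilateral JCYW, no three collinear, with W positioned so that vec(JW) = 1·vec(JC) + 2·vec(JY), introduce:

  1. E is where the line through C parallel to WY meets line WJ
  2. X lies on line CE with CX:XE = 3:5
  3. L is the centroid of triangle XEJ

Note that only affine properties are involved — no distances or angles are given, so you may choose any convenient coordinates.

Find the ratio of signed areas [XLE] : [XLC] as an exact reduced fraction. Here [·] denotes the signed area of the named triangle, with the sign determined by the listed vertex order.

Assign J = (0, 0), C = (1, 0), Y = (0, 1), W = (1, 2) — the answer is frame-independent, so this choice is without loss of generality.
1. E is where the line through C parallel to WY meets line WJ ⇒ E = (-1, -2)
2. X lies on line CE with CX:XE = 3:5 ⇒ X = (1/4, -3/4)
3. L is the centroid of triangle XEJ ⇒ L = (-1/4, -11/12)
2·[XLE] = 5/12, 2·[XLC] = -1/4
[XLE]:[XLC] = 5/12:-1/4 = -5/3

[XLE]:[XLC] = -5/3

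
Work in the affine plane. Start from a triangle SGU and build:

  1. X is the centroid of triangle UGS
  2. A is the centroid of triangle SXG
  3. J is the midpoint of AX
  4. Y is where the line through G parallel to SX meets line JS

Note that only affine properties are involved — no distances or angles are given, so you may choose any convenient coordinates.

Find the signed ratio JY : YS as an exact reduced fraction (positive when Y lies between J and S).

Work in coordinates with S = (0, 0), G = (1, 0), U = (0, 1).
1. X is the centroid of triangle UGS ⇒ X = (1/3, 1/3)
2. A is the centroid of triangle SXG ⇒ A = (4/9, 1/9)
3. J is the midpoint of AX ⇒ J = (7/18, 2/9)
4. Y is where the line through G parallel to SX meets line JS ⇒ Y = (7/3, 4/3)
Y = J + t·(S−J) with t = -5, so JY:YS = t:(1−t) = -5:6

JY:YS = -5/6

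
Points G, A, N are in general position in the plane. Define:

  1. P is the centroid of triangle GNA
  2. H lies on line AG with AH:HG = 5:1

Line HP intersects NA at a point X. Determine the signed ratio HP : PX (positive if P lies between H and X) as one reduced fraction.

Work in coordinates with G = (0, 0), A = (1, 0), N = (0, 1).
1. P is the centroid of triangle GNA ⇒ P = (1/3, 1/3)
2. H lies on line AG with AH:HG = 5:1 ⇒ H = (1/6, 0)
line HP meets NA at X = (4/9, 5/9)
P = H + t·(X−H) with t = 3/5, so HP:PX = 3/5:2/5

HP:PX = 3/2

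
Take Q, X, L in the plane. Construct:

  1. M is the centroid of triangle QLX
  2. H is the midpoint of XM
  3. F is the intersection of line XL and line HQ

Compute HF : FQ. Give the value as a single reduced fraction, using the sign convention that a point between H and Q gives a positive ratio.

Assign Q = (0, 0), X = (1, 0), L = (0, 1) — the answer is frame-independent, so this choice is without loss of generality.
1. M is the centroid of triangle QLX ⇒ M = (1/3, 1/3)
2. H is the midpoint of XM ⇒ H = (2/3, 1/6)
3. F is the intersection of line XL and line HQ ⇒ F = (4/5, 1/5)
F = H + t·(Q−H) with t = -1/5, so HF:FQ = t:(1−t) = -1/5:6/5

HF:FQ = -1/6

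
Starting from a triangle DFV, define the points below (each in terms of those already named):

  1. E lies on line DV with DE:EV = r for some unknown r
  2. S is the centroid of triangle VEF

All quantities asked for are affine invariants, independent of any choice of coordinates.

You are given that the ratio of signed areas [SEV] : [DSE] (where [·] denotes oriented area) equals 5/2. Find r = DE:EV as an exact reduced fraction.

r = -2/5

Set D = (0, 0), F = (1, 0), V = (0, 1); any affine frame gives the same invariant.
1. With DE:EV = r, write λ = r/(r+1) so E = D + λ·(V−D); E is affine-linear in λ
2. S is the centroid of triangle VEF ⇒ S is an affine combination of earlier points and hence also affine-linear in λ
Every point depending on E is an affine combination of E and λ-independent points, so each such coordinate is linear in λ; the λ² term in each signed area is a multiple of (V−D)×(V−D) = 0, so 2·[SEV] and 2·[DSE] are each linear in λ. Evaluating at λ=0 and λ=1:
  2·[SEV] = 1/3·λ − 1/3,   2·[DSE] = 1/3·λ
So [SEV]:[DSE] = (1/3·λ − 1/3) / (1/3·λ). Setting this equal to 5/2:
  1/3·λ − 1/3 = 5/2·(1/3·λ)  ⇒  λ = -2/3
Then r = λ/(1−λ) = (-2/3)/(5/3) = -2/5. Check: with r = -2/5, E = (0, -2/3) and [SEV]:[DSE] = 5/2 as required.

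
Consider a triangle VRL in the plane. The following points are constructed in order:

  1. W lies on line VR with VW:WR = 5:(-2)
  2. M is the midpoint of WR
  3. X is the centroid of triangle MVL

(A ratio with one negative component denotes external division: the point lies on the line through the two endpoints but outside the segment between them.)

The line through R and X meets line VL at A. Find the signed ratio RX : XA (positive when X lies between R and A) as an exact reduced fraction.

RX:XA = 5/4

Choose coordinates V = (0, 0), R = (1, 0), L = (0, 1).
1. W lies on line VR with VW:WR = 5:(-2) ⇒ W = (5/3, 0)
2. M is the midpoint of WR ⇒ M = (4/3, 0)
3. X is the centroid of triangle MVL ⇒ X = (4/9, 1/3)
line RX meets VL at A = (0, 3/5)
X = R + t·(A−R) with t = 5/9, so RX:XA = 5/9:4/9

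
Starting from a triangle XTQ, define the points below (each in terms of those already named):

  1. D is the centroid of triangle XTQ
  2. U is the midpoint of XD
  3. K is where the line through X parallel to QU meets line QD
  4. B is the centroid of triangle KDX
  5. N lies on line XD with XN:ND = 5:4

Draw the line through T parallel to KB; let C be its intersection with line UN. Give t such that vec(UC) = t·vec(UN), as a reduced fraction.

Work in coordinates with X = (0, 0), T = (1, 0), Q = (0, 1).
1. D is the centroid of triangle XTQ ⇒ D = (1/3, 1/3)
2. U is the midpoint of XD ⇒ U = (1/6, 1/6)
3. K is where the line through X parallel to QU meets line QD ⇒ K = (-1/3, 5/3)
4. B is the centroid of triangle KDX ⇒ B = (0, 2/3)
5. N lies on line XD with XN:ND = 5:4 ⇒ N = (5/27, 5/27)
through T parallel to KB: direction (1/3, -1); meets UN at C = (3/4, 3/4)
C = U + t·(N−U) with t = 63/2

t = 63/2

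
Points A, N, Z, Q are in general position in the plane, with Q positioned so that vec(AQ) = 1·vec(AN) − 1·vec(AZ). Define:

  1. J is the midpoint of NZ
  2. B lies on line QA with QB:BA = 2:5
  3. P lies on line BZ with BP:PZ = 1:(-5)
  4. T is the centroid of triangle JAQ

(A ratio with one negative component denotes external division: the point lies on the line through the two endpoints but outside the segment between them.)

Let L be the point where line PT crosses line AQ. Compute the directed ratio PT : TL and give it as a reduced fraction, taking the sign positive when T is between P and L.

Assign A = (0, 0), N = (1, 0), Z = (0, 1), Q = (1, -1) — the answer is frame-independent, so this choice is without loss of generality.
1. J is the midpoint of NZ ⇒ J = (1/2, 1/2)
2. B lies on line QA with QB:BA = 2:5 ⇒ B = (5/7, -5/7)
3. P lies on line BZ with BP:PZ = 1:(-5) ⇒ P = (25/28, -8/7)
4. T is the centroid of triangle JAQ ⇒ T = (1/2, -1/6)
line PT meets AQ at L = (71/98, -71/98)
T = P + t·(L−P) with t = 7/3, so PT:TL = 7/3:-4/3

PT:TL = -7/4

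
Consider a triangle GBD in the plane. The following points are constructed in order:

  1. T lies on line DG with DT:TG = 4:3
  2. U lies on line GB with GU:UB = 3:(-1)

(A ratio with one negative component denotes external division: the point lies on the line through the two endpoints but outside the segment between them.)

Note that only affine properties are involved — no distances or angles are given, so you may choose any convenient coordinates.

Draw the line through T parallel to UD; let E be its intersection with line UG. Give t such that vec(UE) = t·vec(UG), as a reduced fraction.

t = 4/7

Work in coordinates with G = (0, 0), B = (1, 0), D = (0, 1).
1. T lies on line DG with DT:TG = 4:3 ⇒ T = (0, 3/7)
2. U lies on line GB with GU:UB = 3:(-1) ⇒ U = (3/2, 0)
through T parallel to UD: direction (-3/2, 1); meets UG at E = (9/14, 0)
E = U + t·(G−U) with t = 4/7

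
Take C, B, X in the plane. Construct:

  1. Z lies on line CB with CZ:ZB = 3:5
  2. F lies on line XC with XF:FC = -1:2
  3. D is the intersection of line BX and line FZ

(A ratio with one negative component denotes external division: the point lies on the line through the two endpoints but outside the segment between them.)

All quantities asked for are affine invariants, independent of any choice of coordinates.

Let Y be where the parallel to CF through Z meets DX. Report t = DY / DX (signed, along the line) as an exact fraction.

t = -5/8

Set C = (0, 0), B = (1, 0), X = (0, 1); any affine frame gives the same invariant.
1. Z lies on line CB with CZ:ZB = 3:5 ⇒ Z = (3/8, 0)
2. F lies on line XC with XF:FC = -1:2 ⇒ F = (0, 2)
3. D is the intersection of line BX and line FZ ⇒ D = (3/13, 10/13)
through Z parallel to CF: direction (0, 2); meets DX at Y = (3/8, 5/8)
Y = D + t·(X−D) with t = -5/8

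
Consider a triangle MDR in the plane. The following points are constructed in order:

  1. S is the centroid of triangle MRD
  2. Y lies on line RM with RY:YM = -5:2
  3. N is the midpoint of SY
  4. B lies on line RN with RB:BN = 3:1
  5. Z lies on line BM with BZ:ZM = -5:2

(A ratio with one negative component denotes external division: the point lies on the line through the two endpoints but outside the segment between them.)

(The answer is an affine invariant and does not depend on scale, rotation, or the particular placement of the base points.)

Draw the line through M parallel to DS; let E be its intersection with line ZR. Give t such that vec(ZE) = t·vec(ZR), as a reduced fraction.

Set M = (0, 0), D = (1, 0), R = (0, 1); any affine frame gives the same invariant.
1. S is the centroid of triangle MRD ⇒ S = (1/3, 1/3)
2. Y lies on line RM with RY:YM = -5:2 ⇒ Y = (0, -2/3)
3. N is the midpoint of SY ⇒ N = (1/6, -1/6)
4. B lies on line RN with RB:BN = 3:1 ⇒ B = (1/8, 1/8)
5. Z lies on line BM with BZ:ZM = -5:2 ⇒ Z = (-1/12, -1/12)
through M parallel to DS: direction (-2/3, 1/3); meets ZR at E = (-2/27, 1/27)
E = Z + t·(R−Z) with t = 1/9

t = 1/9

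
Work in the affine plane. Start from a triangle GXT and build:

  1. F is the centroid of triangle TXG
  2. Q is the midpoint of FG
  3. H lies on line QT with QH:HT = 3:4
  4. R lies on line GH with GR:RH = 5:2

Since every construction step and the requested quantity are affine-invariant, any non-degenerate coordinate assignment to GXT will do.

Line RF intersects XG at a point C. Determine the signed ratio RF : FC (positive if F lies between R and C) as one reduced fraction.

RF:FC = 6/49

Assign G = (0, 0), X = (1, 0), T = (0, 1) — the answer is frame-independent, so this choice is without loss of generality.
1. F is the centroid of triangle TXG ⇒ F = (1/3, 1/3)
2. Q is the midpoint of FG ⇒ Q = (1/6, 1/6)
3. H lies on line QT with QH:HT = 3:4 ⇒ H = (2/21, 11/21)
4. R lies on line GH with GR:RH = 5:2 ⇒ R = (10/147, 55/147)
line RF meets XG at C = (5/2, 0)
F = R + t·(C−R) with t = 6/55, so RF:FC = 6/55:49/55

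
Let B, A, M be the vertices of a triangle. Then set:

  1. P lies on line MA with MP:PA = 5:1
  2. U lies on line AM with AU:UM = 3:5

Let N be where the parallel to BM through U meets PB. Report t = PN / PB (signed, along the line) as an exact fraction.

t = 1/4

Assign B = (0, 0), A = (1, 0), M = (0, 1) — the answer is frame-independent, so this choice is without loss of generality.
1. P lies on line MA with MP:PA = 5:1 ⇒ P = (5/6, 1/6)
2. U lies on line AM with AU:UM = 3:5 ⇒ U = (5/8, 3/8)
through U parallel to BM: direction (0, 1); meets PB at N = (5/8, 1/8)
N = P + t·(B−P) with t = 1/4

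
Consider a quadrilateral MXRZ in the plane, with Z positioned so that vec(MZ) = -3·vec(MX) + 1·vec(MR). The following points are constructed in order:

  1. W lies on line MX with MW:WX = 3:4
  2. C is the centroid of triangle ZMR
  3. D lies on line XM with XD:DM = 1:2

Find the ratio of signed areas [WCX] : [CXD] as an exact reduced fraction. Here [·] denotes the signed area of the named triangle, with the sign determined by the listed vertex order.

[WCX]:[CXD] = 12/7

Set M = (0, 0), X = (1, 0), R = (0, 1), Z = (-3, 1); any affine frame gives the same invariant.
1. W lies on line MX with MW:WX = 3:4 ⇒ W = (3/7, 0)
2. C is the centroid of triangle ZMR ⇒ C = (-1, 2/3)
3. D lies on line XM with XD:DM = 1:2 ⇒ D = (2/3, 0)
2·[WCX] = -8/21, 2·[CXD] = -2/9
[WCX]:[CXD] = -8/21:-2/9 = 12/7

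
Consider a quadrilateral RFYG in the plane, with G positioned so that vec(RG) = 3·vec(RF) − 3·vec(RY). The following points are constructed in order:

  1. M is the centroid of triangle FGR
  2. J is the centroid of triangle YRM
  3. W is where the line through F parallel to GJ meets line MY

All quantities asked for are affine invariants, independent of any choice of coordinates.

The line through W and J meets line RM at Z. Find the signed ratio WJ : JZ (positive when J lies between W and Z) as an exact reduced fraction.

WJ:JZ = 16/5

Choose coordinates R = (0, 0), F = (1, 0), Y = (0, 1), G = (3, -3).
1. M is the centroid of triangle FGR ⇒ M = (4/3, -1)
2. J is the centroid of triangle YRM ⇒ J = (4/9, 0)
3. W is where the line through F parallel to GJ meets line MY ⇒ W = (-8/15, 9/5)
line WJ meets RM at Z = (3/4, -9/16)
J = W + t·(Z−W) with t = 16/21, so WJ:JZ = 16/21:5/21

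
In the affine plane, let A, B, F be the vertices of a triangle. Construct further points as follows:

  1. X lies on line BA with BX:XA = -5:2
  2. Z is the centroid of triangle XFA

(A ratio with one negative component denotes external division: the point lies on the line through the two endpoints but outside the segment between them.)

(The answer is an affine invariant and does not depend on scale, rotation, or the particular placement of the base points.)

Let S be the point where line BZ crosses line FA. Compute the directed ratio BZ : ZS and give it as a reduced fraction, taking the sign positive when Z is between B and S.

BZ:ZS = -11/2

Work in coordinates with A = (0, 0), B = (1, 0), F = (0, 1).
1. X lies on line BA with BX:XA = -5:2 ⇒ X = (-2/3, 0)
2. Z is the centroid of triangle XFA ⇒ Z = (-2/9, 1/3)
line BZ meets FA at S = (0, 3/11)
Z = B + t·(S−B) with t = 11/9, so BZ:ZS = 11/9:-2/9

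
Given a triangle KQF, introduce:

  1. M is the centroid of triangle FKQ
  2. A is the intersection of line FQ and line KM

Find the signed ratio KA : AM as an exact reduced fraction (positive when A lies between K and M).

Assign K = (0, 0), Q = (1, 0), F = (0, 1) — the answer is frame-independent, so this choice is without loss of generality.
1. M is the centroid of triangle FKQ ⇒ M = (1/3, 1/3)
2. A is the intersection of line FQ and line KM ⇒ A = (1/2, 1/2)
A = K + t·(M−K) with t = 3/2, so KA:AM = t:(1−t) = 3/2:-1/2

KA:AM = -3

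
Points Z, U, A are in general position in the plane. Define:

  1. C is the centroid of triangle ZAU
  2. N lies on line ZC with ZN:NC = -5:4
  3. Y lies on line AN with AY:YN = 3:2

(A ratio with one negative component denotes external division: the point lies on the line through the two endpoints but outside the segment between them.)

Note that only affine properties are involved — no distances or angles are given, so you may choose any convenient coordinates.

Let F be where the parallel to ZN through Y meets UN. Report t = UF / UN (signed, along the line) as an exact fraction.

Assign Z = (0, 0), U = (1, 0), A = (0, 1) — the answer is frame-independent, so this choice is without loss of generality.
1. C is the centroid of triangle ZAU ⇒ C = (1/3, 1/3)
2. N lies on line ZC with ZN:NC = -5:4 ⇒ N = (5/3, 5/3)
3. Y lies on line AN with AY:YN = 3:2 ⇒ Y = (1, 7/5)
through Y parallel to ZN: direction (5/3, 5/3); meets UN at F = (29/15, 7/3)
F = U + t·(N−U) with t = 7/5

t = 7/5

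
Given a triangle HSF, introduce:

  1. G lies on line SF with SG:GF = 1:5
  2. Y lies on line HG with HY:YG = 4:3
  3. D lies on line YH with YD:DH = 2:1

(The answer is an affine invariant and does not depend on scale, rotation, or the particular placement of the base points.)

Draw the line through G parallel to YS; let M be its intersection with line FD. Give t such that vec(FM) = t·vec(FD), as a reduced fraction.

t = 45/62

Work in coordinates with H = (0, 0), S = (1, 0), F = (0, 1).
1. G lies on line SF with SG:GF = 1:5 ⇒ G = (5/6, 1/6)
2. Y lies on line HG with HY:YG = 4:3 ⇒ Y = (10/21, 2/21)
3. D lies on line YH with YD:DH = 2:1 ⇒ D = (10/63, 2/63)
through G parallel to YS: direction (11/21, -2/21); meets FD at M = (25/217, 129/434)
M = F + t·(D−F) with t = 45/62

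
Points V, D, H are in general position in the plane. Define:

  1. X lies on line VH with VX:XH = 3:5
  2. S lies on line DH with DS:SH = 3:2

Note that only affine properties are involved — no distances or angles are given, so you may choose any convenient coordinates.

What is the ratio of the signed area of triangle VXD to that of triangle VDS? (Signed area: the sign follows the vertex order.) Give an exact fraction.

[VXD]:[VDS] = -5/8

Choose coordinates V = (0, 0), D = (1, 0), H = (0, 1).
1. X lies on line VH with VX:XH = 3:5 ⇒ X = (0, 3/8)
2. S lies on line DH with DS:SH = 3:2 ⇒ S = (2/5, 3/5)
2·[VXD] = -3/8, 2·[VDS] = 3/5
[VXD]:[VDS] = -3/8:3/5 = -5/8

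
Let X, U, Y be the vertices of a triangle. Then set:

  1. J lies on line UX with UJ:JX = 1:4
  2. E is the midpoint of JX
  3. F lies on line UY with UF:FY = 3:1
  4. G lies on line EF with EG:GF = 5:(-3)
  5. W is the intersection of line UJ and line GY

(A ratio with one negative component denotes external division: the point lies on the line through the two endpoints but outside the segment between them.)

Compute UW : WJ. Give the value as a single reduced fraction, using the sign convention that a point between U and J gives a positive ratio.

UW:WJ = -36/29

Set X = (0, 0), U = (1, 0), Y = (0, 1); any affine frame gives the same invariant.
1. J lies on line UX with UJ:JX = 1:4 ⇒ J = (4/5, 0)
2. E is the midpoint of JX ⇒ E = (2/5, 0)
3. F lies on line UY with UF:FY = 3:1 ⇒ F = (1/4, 3/4)
4. G lies on line EF with EG:GF = 5:(-3) ⇒ G = (1/40, 15/8)
5. W is the intersection of line UJ and line GY ⇒ W = (-1/35, 0)
W = U + t·(J−U) with t = 36/7, so UW:WJ = t:(1−t) = 36/7:-29/7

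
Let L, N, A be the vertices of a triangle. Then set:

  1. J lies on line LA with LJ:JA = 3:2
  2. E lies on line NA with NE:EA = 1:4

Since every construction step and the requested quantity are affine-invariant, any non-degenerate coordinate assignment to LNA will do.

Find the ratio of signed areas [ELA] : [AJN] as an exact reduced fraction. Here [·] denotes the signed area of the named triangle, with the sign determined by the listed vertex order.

[ELA]:[AJN] = -2

Choose coordinates L = (0, 0), N = (1, 0), A = (0, 1).
1. J lies on line LA with LJ:JA = 3:2 ⇒ J = (0, 3/5)
2. E lies on line NA with NE:EA = 1:4 ⇒ E = (4/5, 1/5)
2·[ELA] = -4/5, 2·[AJN] = 2/5
[ELA]:[AJN] = -4/5:2/5 = -2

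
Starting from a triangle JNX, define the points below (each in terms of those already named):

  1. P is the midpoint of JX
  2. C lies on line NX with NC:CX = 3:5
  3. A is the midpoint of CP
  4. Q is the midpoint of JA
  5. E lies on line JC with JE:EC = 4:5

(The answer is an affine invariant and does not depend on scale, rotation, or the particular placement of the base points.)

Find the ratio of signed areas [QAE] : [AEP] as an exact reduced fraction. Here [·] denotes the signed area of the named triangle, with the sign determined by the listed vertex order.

[QAE]:[AEP] = 2/5

Work in coordinates with J = (0, 0), N = (1, 0), X = (0, 1).
1. P is the midpoint of JX ⇒ P = (0, 1/2)
2. C lies on line NX with NC:CX = 3:5 ⇒ C = (5/8, 3/8)
3. A is the midpoint of CP ⇒ A = (5/16, 7/16)
4. Q is the midpoint of JA ⇒ Q = (5/32, 7/32)
5. E lies on line JC with JE:EC = 4:5 ⇒ E = (5/18, 1/6)
2·[QAE] = -5/144, 2·[AEP] = -25/288
[QAE]:[AEP] = -5/144:-25/288 = 2/5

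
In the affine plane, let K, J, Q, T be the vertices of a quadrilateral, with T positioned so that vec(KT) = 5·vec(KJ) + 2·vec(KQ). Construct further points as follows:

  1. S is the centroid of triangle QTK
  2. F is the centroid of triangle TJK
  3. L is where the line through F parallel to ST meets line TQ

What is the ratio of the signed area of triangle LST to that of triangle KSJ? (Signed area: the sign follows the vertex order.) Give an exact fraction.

[LST]:[KSJ] = 13/9

Assign K = (0, 0), J = (1, 0), Q = (0, 1), T = (5, 2) — the answer is frame-independent, so this choice is without loss of generality.
1. S is the centroid of triangle QTK ⇒ S = (5/3, 1)
2. F is the centroid of triangle TJK ⇒ F = (2, 2/3)
3. L is where the line through F parallel to ST meets line TQ ⇒ L = (28/3, 43/15)
2·[LST] = -13/9, 2·[KSJ] = -1
[LST]:[KSJ] = -13/9:-1 = 13/9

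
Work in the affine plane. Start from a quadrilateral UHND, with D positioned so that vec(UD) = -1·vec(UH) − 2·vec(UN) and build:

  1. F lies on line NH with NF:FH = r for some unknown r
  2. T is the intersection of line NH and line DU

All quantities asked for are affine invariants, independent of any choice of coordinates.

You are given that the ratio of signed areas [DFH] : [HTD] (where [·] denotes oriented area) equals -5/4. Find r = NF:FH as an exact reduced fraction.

r = 1/5

Assign U = (0, 0), H = (1, 0), N = (0, 1), D = (-1, -2) — the answer is frame-independent, so this choice is without loss of generality.
1. With NF:FH = r, write λ = r/(r+1) so F = N + λ·(H−N); F is affine-linear in λ
2. T is the intersection of line NH and line DU ⇒ T = (1/3, 2/3)
Every point depending on F is an affine combination of F and λ-independent points, so each such coordinate is linear in λ; the λ² term in each signed area is a multiple of (H−N)×(H−N) = 0, so 2·[DFH] and 2·[HTD] are each linear in λ. Evaluating at λ=0 and λ=1:
  2·[DFH] = 4·λ − 4,   2·[HTD] = 8/3
So [DFH]:[HTD] = (4·λ − 4) / (8/3). Setting this equal to -5/4:
  4·λ − 4 = -5/4·(8/3)  ⇒  λ = 1/6
Then r = λ/(1−λ) = (1/6)/(5/6) = 1/5. Check: with r = 1/5, F = (1/6, 5/6) and [DFH]:[HTD] = -5/4 as required.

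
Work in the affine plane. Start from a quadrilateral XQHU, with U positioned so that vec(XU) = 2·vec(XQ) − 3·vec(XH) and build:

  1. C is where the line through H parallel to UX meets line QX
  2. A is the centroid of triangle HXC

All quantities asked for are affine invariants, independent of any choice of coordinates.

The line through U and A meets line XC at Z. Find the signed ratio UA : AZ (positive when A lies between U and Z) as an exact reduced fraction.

Work in coordinates with X = (0, 0), Q = (1, 0), H = (0, 1), U = (2, -3).
1. C is where the line through H parallel to UX meets line QX ⇒ C = (2/3, 0)
2. A is the centroid of triangle HXC ⇒ A = (2/9, 1/3)
line UA meets XC at Z = (2/5, 0)
A = U + t·(Z−U) with t = 10/9, so UA:AZ = 10/9:-1/9

UA:AZ = -10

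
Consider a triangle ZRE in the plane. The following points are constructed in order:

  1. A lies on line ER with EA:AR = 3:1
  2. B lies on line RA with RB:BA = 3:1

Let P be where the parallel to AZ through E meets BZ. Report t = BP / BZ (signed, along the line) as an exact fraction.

t = 13

Assign Z = (0, 0), R = (1, 0), E = (0, 1) — the answer is frame-independent, so this choice is without loss of generality.
1. A lies on line ER with EA:AR = 3:1 ⇒ A = (3/4, 1/4)
2. B lies on line RA with RB:BA = 3:1 ⇒ B = (13/16, 3/16)
through E parallel to AZ: direction (-3/4, -1/4); meets BZ at P = (-39/4, -9/4)
P = B + t·(Z−B) with t = 13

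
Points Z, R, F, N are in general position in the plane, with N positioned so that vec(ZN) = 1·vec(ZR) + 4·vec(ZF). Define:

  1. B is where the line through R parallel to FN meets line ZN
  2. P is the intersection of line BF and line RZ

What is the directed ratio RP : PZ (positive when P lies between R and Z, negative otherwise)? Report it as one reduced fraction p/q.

Choose coordinates Z = (0, 0), R = (1, 0), F = (0, 1), N = (1, 4).
1. B is where the line through R parallel to FN meets line ZN ⇒ B = (-3, -12)
2. P is the intersection of line BF and line RZ ⇒ P = (-3/13, 0)
P = R + t·(Z−R) with t = 16/13, so RP:PZ = t:(1−t) = 16/13:-3/13

RP:PZ = -16/3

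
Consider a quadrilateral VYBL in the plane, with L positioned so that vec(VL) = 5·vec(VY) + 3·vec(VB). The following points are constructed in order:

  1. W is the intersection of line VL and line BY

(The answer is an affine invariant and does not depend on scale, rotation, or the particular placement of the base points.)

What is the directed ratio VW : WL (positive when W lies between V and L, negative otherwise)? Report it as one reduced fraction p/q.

Assign V = (0, 0), Y = (1, 0), B = (0, 1), L = (5, 3) — the answer is frame-independent, so this choice is without loss of generality.
1. W is the intersection of line VL and line BY ⇒ W = (5/8, 3/8)
W = V + t·(L−V) with t = 1/8, so VW:WL = t:(1−t) = 1/8:7/8

VW:WL = 1/7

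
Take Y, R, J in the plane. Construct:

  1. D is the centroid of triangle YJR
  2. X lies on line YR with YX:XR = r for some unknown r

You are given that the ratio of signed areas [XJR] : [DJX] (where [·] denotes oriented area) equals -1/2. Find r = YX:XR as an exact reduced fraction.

Choose coordinates Y = (0, 0), R = (1, 0), J = (0, 1).
1. D is the centroid of triangle YJR ⇒ D = (1/3, 1/3)
2. With YX:XR = r, write λ = r/(r+1) so X = Y + λ·(R−Y); X is affine-linear in λ
Every point depending on X is an affine combination of X and λ-independent points, so each such coordinate is linear in λ; the λ² term in each signed area is a multiple of (R−Y)×(R−Y) = 0, so 2·[XJR] and 2·[DJX] are each linear in λ. Evaluating at λ=0 and λ=1:
  2·[XJR] = λ − 1,   2·[DJX] = -2/3·λ + 1/3
So [XJR]:[DJX] = (λ − 1) / (-2/3·λ + 1/3). Setting this equal to -1/2:
  λ − 1 = -1/2·(-2/3·λ + 1/3)  ⇒  λ = 5/4
Then r = λ/(1−λ) = (5/4)/(-1/4) = -5. Check: with r = -5, X = (5/4, 0) and [XJR]:[DJX] = -1/2 as required.

r = -5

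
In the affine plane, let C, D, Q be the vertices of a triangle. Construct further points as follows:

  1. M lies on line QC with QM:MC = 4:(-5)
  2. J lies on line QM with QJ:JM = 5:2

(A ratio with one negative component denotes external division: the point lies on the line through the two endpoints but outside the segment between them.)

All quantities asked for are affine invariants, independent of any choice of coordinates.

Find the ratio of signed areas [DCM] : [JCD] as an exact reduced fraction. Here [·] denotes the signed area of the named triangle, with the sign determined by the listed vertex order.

[DCM]:[JCD] = -35/27

Assign C = (0, 0), D = (1, 0), Q = (0, 1) — the answer is frame-independent, so this choice is without loss of generality.
1. M lies on line QC with QM:MC = 4:(-5) ⇒ M = (0, 5)
2. J lies on line QM with QJ:JM = 5:2 ⇒ J = (0, 27/7)
2·[DCM] = -5, 2·[JCD] = 27/7
[DCM]:[JCD] = -5:27/7 = -35/27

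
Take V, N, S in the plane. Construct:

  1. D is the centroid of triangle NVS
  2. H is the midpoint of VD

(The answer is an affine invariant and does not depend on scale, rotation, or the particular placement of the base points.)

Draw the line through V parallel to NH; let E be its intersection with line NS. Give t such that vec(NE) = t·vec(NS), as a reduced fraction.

t = -1/4

Set V = (0, 0), N = (1, 0), S = (0, 1); any affine frame gives the same invariant.
1. D is the centroid of triangle NVS ⇒ D = (1/3, 1/3)
2. H is the midpoint of VD ⇒ H = (1/6, 1/6)
through V parallel to NH: direction (-5/6, 1/6); meets NS at E = (5/4, -1/4)
E = N + t·(S−N) with t = -1/4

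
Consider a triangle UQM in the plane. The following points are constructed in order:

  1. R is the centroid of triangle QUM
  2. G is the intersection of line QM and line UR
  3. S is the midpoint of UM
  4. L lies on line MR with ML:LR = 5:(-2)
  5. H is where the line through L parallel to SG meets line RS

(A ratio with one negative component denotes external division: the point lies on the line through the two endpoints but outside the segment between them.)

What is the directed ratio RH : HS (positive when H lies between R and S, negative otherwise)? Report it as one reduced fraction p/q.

RH:HS = -8/11

Set U = (0, 0), Q = (1, 0), M = (0, 1); any affine frame gives the same invariant.
1. R is the centroid of triangle QUM ⇒ R = (1/3, 1/3)
2. G is the intersection of line QM and line UR ⇒ G = (1/2, 1/2)
3. S is the midpoint of UM ⇒ S = (0, 1/2)
4. L lies on line MR with ML:LR = 5:(-2) ⇒ L = (5/9, -1/9)
5. H is where the line through L parallel to SG meets line RS ⇒ H = (11/9, -1/9)
H = R + t·(S−R) with t = -8/3, so RH:HS = t:(1−t) = -8/3:11/3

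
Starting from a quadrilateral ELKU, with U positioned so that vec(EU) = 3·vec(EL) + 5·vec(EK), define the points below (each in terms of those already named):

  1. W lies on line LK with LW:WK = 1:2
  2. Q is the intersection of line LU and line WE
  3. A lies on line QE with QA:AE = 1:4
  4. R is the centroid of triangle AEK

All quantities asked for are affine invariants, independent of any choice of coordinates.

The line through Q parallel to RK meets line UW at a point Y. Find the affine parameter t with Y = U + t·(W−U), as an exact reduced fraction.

t = 6/7

Work in coordinates with E = (0, 0), L = (1, 0), K = (0, 1), U = (3, 5).
1. W lies on line LK with LW:WK = 1:2 ⇒ W = (2/3, 1/3)
2. Q is the intersection of line LU and line WE ⇒ Q = (5/4, 5/8)
3. A lies on line QE with QA:AE = 1:4 ⇒ A = (1, 1/2)
4. R is the centroid of triangle AEK ⇒ R = (1/3, 1/2)
through Q parallel to RK: direction (-1/3, 1/2); meets UW at Y = (1, 1)
Y = U + t·(W−U) with t = 6/7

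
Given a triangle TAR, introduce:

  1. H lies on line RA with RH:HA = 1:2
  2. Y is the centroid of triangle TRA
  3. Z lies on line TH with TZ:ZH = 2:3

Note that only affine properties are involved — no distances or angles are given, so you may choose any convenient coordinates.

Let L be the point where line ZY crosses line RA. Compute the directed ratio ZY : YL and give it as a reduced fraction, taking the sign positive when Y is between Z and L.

ZY:YL = 4/5

Assign T = (0, 0), A = (1, 0), R = (0, 1) — the answer is frame-independent, so this choice is without loss of generality.
1. H lies on line RA with RH:HA = 1:2 ⇒ H = (1/3, 2/3)
2. Y is the centroid of triangle TRA ⇒ Y = (1/3, 1/3)
3. Z lies on line TH with TZ:ZH = 2:3 ⇒ Z = (2/15, 4/15)
line ZY meets RA at L = (7/12, 5/12)
Y = Z + t·(L−Z) with t = 4/9, so ZY:YL = 4/9:5/9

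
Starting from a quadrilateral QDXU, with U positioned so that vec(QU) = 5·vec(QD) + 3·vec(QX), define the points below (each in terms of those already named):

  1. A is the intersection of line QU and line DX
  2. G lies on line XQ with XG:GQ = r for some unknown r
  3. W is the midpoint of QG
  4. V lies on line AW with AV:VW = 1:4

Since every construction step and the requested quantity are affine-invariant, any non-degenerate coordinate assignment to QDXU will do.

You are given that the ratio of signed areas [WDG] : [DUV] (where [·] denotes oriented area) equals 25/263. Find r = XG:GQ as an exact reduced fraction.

Set Q = (0, 0), D = (1, 0), X = (0, 1), U = (5, 3); any affine frame gives the same invariant.
1. A is the intersection of line QU and line DX ⇒ A = (5/8, 3/8)
2. With XG:GQ = r, write λ = r/(r+1) so G = X + λ·(Q−X); G is affine-linear in λ
3. W is the midpoint of QG ⇒ W is an affine combination of earlier points and hence also affine-linear in λ
4. V lies on line AW with AV:VW = 1:4 ⇒ V is an affine combination of earlier points and hence also affine-linear in λ
Every point depending on G is an affine combination of G and λ-independent points, so each such coordinate is linear in λ; the λ² term in each signed area is a multiple of (Q−X)×(Q−X) = 0, so 2·[WDG] and 2·[DUV] are each linear in λ. Evaluating at λ=0 and λ=1:
  2·[WDG] = -1/2·λ + 1/2,   2·[DUV] = -2/5·λ + 31/10
So [WDG]:[DUV] = (-1/2·λ + 1/2) / (-2/5·λ + 31/10). Setting this equal to 25/263:
  -1/2·λ + 1/2 = 25/263·(-2/5·λ + 31/10)  ⇒  λ = 4/9
Then r = λ/(1−λ) = (4/9)/(5/9) = 4/5. Check: with r = 4/5, G = (0, 5/9) and [WDG]:[DUV] = 25/263 as required.

r = 4/5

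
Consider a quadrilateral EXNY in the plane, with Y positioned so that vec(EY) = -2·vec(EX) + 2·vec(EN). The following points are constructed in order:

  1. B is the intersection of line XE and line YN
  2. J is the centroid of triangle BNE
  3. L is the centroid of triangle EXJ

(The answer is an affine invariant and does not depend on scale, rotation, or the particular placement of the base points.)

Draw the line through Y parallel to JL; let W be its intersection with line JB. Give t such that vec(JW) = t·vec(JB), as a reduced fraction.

Assign E = (0, 0), X = (1, 0), N = (0, 1), Y = (-2, 2) — the answer is frame-independent, so this choice is without loss of generality.
1. B is the intersection of line XE and line YN ⇒ B = (2, 0)
2. J is the centroid of triangle BNE ⇒ J = (2/3, 1/3)
3. L is the centroid of triangle EXJ ⇒ L = (5/9, 1/9)
through Y parallel to JL: direction (-1/9, -2/9); meets JB at W = (-22/9, 10/9)
W = J + t·(B−J) with t = -7/3

t = -7/3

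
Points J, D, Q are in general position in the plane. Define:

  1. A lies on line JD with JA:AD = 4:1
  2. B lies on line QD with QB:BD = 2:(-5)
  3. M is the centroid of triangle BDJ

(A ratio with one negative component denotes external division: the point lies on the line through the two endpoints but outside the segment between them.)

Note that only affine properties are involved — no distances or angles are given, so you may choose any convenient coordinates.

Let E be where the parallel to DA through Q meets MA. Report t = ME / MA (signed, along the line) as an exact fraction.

t = -4/5

Choose coordinates J = (0, 0), D = (1, 0), Q = (0, 1).
1. A lies on line JD with JA:AD = 4:1 ⇒ A = (4/5, 0)
2. B lies on line QD with QB:BD = 2:(-5) ⇒ B = (-2/3, 5/3)
3. M is the centroid of triangle BDJ ⇒ M = (1/9, 5/9)
through Q parallel to DA: direction (-1/5, 0); meets MA at E = (-11/25, 1)
E = M + t·(A−M) with t = -4/5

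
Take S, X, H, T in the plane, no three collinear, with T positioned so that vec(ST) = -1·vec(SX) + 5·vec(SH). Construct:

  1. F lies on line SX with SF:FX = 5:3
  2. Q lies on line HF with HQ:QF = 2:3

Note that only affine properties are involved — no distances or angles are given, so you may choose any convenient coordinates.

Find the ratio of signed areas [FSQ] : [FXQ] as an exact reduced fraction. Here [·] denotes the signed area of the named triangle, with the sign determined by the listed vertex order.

[FSQ]:[FXQ] = -5/3

Choose coordinates S = (0, 0), X = (1, 0), H = (0, 1), T = (-1, 5).
1. F lies on line SX with SF:FX = 5:3 ⇒ F = (5/8, 0)
2. Q lies on line HF with HQ:QF = 2:3 ⇒ Q = (1/4, 3/5)
2·[FSQ] = -3/8, 2·[FXQ] = 9/40
[FSQ]:[FXQ] = -3/8:9/40 = -5/3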